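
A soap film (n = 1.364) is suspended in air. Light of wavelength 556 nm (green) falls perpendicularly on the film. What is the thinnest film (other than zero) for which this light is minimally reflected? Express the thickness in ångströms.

At the upper boundary (n = 1.0 to n = 1.364) the reflected ray undergoes a half-wave phase shift.
Ray reflecting at the bottom interface goes from n = 1.364 toward n = 1.0: no phase shift.
The two reflections differ by half a wavelength.
With one net inversion, destructive interference in reflection requires 2 n t = m λ.
Minimum nonzero at m = 1: t = λ / (2 n) = 556 / (2 × 1.364) = 204 nm.

2038 Å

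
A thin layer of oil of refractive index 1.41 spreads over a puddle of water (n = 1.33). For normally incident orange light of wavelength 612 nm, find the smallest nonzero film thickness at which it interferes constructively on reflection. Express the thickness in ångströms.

Ray reflecting at the top interface goes from n = 1.0 toward n = 1.41: a half-wave phase shift.
Bottom surface (1.41 → 1.33): reflection off a lower-index medium gives no phase shift.
Exactly one π shift → a net half-wave offset.
So the condition for constructive reflection is 2 n t = (m + ½) λ.
Minimum at m = 0: t = λ / (4 n) = 612 / (4 × 1.41) = 109 nm.

1085 Å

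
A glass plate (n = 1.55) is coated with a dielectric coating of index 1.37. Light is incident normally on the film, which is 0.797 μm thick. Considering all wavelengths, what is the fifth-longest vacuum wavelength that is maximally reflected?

Ray reflecting at the top interface goes from n = 1.0 toward n = 1.37: a half-wave phase shift.
Ray reflecting at the bottom interface goes from n = 1.37 toward n = 1.55: a half-wave phase shift.
Net: no relative phase inversion (both shifts match).
With no net inversion, constructive interference in reflection requires 2 n t = m λ.
λ = 2 n t / m. The fifth-longest wavelength is m = 5: λ = 2 × 1.37 × 797 / 5.00 = 437 nm.

437 nm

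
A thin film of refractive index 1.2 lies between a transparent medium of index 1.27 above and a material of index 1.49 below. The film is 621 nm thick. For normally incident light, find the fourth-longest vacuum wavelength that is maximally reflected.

Ray reflecting at the top interface goes from n = 1.27 toward n = 1.2: no phase shift.
Bottom surface (1.2 → 1.49): reflection off a higher-index medium gives a half-wave phase shift.
Net: one phase inversion between the two reflected rays.
So the condition for constructive reflection is 2 n t = (m + ½) λ.
λ = 2 n t / (m + ½). The fourth-longest wavelength is m = 3: λ = 2 × 1.2 × 621 / 3.50 = 426 nm.

426 nm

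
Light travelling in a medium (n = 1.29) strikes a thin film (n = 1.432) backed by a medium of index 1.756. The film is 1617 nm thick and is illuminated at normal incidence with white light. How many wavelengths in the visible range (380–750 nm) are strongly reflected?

6

At the upper boundary (n = 1.29 to n = 1.432) the reflected ray undergoes a half-wave phase shift.
At the lower boundary (n = 1.432 to n = 1.756) the reflected ray undergoes a half-wave phase shift.
Zero or two π shifts → no net half-wave offset.
For strong reflection here: 2 n t = m λ.
λ = 2 n t / m = 4631 / m nm.
m=6: 772 nm (IR); m=7: 662 nm (visible); m=8: 579 nm (visible); m=9: 515 nm (visible); m=10: 463 nm (visible); m=11: 421 nm (visible); m=12: 386 nm (visible); m=13: 356 nm (UV).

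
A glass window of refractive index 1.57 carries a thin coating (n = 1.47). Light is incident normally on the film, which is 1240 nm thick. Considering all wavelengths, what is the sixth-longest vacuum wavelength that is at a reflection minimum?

663 nm

At the upper boundary (n = 1.0 to n = 1.47) the reflected ray undergoes a half-wave phase shift.
Ray reflecting at the bottom interface goes from n = 1.47 toward n = 1.57: a half-wave phase shift.
The two reflections carry the same phase change, so no net offset.
With no net inversion, destructive interference in reflection requires 2 n t = (m + ½) λ.
λ = 2 n t / (m + ½). The sixth-longest wavelength is m = 5: λ = 2 × 1.47 × 1240 / 5.50 = 663 nm.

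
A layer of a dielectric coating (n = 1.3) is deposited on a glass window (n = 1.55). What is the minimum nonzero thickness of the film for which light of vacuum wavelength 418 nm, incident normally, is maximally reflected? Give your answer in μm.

0.161 μm

Top surface (1.0 → 1.3): reflection off a higher-index medium gives a half-wave phase shift.
Ray reflecting at the bottom interface goes from n = 1.3 toward n = 1.55: a half-wave phase shift.
The two reflections carry the same phase change, so no net offset.
With no net inversion, constructive interference in reflection requires 2 n t = m λ.
Minimum nonzero at m = 1: t = λ / (2 n) = 418 / (2 × 1.3) = 161 nm.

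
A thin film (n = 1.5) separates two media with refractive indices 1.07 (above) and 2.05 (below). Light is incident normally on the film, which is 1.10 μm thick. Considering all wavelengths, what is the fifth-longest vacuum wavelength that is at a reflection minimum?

733 nm

Ray reflecting at the top interface goes from n = 1.07 toward n = 1.5: a half-wave phase shift.
Ray reflecting at the bottom interface goes from n = 1.5 toward n = 2.05: a half-wave phase shift.
Net: no relative phase inversion (both shifts match).
So the condition for destructive reflection is 2 n t = (m + ½) λ.
λ = 2 n t / (m + ½). The fifth-longest wavelength is m = 4: λ = 2 × 1.5 × 1100 / 4.50 = 733 nm.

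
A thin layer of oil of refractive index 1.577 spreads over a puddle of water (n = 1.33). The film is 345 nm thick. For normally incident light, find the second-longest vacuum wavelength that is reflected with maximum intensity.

Ray reflecting at the top interface goes from n = 1.0 toward n = 1.577: a half-wave phase shift.
Bottom surface (1.577 → 1.33): reflection off a lower-index medium gives no phase shift.
Exactly one π shift → a net half-wave offset.
With one net inversion, constructive interference in reflection requires 2 n t = (m + ½) λ.
λ = 2 n t / (m + ½). The second-longest wavelength is m = 1: λ = 2 × 1.577 × 345 / 1.50 = 725 nm.

725 nm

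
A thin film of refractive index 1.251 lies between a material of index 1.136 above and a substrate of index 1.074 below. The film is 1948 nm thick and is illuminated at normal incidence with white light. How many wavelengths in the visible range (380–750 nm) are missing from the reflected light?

6

Ray reflecting at the top interface goes from n = 1.136 toward n = 1.251: a half-wave phase shift.
At the lower boundary (n = 1.251 to n = 1.074) the reflected ray undergoes no phase shift.
The two reflections differ by half a wavelength.
So the condition for destructive reflection is 2 n t = m λ.
λ = 2 n t / m = 4874 / m nm.
m=6: 812 nm (IR); m=7: 696 nm (visible); m=8: 609 nm (visible); m=9: 542 nm (visible); m=10: 487 nm (visible); m=11: 443 nm (visible); m=12: 406 nm (visible); m=13: 375 nm (UV).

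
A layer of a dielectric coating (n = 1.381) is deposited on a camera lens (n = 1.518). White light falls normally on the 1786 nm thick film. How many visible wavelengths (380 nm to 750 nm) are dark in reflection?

6

Top surface (1.0 → 1.381): reflection off a higher-index medium gives a half-wave phase shift.
Ray reflecting at the bottom interface goes from n = 1.381 toward n = 1.518: a half-wave phase shift.
Zero or two π shifts → no net half-wave offset.
For weak reflection here: 2 n t = (m + ½) λ.
λ = 2 n t / (m + ½) = 4933 / (m + ½) nm.
m=6: 759 nm (IR); m=7: 658 nm (visible); m=8: 580 nm (visible); m=9: 519 nm (visible); m=10: 470 nm (visible); m=11: 429 nm (visible); m=12: 395 nm (visible); m=13: 365 nm (UV).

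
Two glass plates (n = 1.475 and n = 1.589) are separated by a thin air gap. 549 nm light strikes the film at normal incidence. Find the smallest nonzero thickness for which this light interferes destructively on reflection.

Ray reflecting at the top interface goes from n = 1.475 toward n = 1.0: no phase shift.
Ray reflecting at the bottom interface goes from n = 1.0 toward n = 1.589: a half-wave phase shift.
The two reflections differ by half a wavelength.
With one net inversion, destructive interference in reflection requires 2 n t = m λ.
The smallest nonzero thickness corresponds to m = 1: t = m λ / (2 n) = 1.00 × 549 / (2 × 1.0) = 275 nm.

275 nm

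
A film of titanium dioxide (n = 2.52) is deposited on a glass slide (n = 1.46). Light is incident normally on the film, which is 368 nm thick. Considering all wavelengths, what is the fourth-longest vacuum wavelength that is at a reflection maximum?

530 nm

Ray reflecting at the top interface goes from n = 1.0 toward n = 2.52: a half-wave phase shift.
Ray reflecting at the bottom interface goes from n = 2.52 toward n = 1.46: no phase shift.
Exactly one π shift → a net half-wave offset.
For strong reflection here: 2 n t = (m + ½) λ.
λ = 2 n t / (m + ½). The fourth-longest wavelength is m = 3: λ = 2 × 2.52 × 368 / 3.50 = 530 nm.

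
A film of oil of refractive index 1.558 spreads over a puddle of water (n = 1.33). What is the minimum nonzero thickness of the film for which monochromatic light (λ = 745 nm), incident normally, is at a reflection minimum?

239 nm

Ray reflecting at the top interface goes from n = 1.0 toward n = 1.558: a half-wave phase shift.
Ray reflecting at the bottom interface goes from n = 1.558 toward n = 1.33: no phase shift.
Exactly one π shift → a net half-wave offset.
For dark reflection here: 2 n t = m λ.
Minimum nonzero at m = 1: t = λ / (2 n) = 745 / (2 × 1.558) = 239 nm.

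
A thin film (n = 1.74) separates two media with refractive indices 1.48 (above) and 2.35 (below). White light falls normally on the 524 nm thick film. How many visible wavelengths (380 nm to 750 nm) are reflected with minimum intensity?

3

Ray reflecting at the top interface goes from n = 1.48 toward n = 1.74: a half-wave phase shift.
At the lower boundary (n = 1.74 to n = 2.35) the reflected ray undergoes a half-wave phase shift.
The two reflections carry the same phase change, so no net offset.
With no net inversion, destructive interference in reflection requires 2 n t = (m + ½) λ.
λ = 2 n t / (m + ½) = 1824 / (m + ½) nm.
m=1: 1216 nm (IR); m=2: 729 nm (visible); m=3: 521 nm (visible); m=4: 405 nm (visible); m=5: 332 nm (UV).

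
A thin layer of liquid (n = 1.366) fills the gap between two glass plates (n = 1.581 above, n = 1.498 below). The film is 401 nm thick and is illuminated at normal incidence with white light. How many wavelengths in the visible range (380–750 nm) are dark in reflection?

Ray reflecting at the top interface goes from n = 1.581 toward n = 1.366: no phase shift.
At the lower boundary (n = 1.366 to n = 1.498) the reflected ray undergoes a half-wave phase shift.
The two reflections differ by half a wavelength.
So the condition for destructive reflection is 2 n t = m λ.
λ = 2 n t / m = 1096 / m nm.
m=1: 1096 nm (IR); m=2: 548 nm (visible); m=3: 365 nm (UV).

1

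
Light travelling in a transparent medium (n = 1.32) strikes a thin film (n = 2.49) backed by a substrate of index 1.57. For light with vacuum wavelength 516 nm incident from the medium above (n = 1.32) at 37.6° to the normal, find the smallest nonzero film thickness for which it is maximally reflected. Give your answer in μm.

At the upper boundary (n = 1.32 to n = 2.49) the reflected ray undergoes a half-wave phase shift.
Bottom surface (2.49 → 1.57): reflection off a lower-index medium gives no phase shift.
Net: one phase inversion between the two reflected rays.
For bright reflection here: 2 n t cos θ_r = (m + ½) λ.
Snell's law: 1.32 sin 37.6° = 2.49 sin θ_r → sin θ_r = 0.323, cos θ_r = 0.946.
Minimum at m = 0: t = λ / (4 n cos θ_r) = 516 / (4 × 2.49 × 0.946) = 54.8 nm.

0.0548 μm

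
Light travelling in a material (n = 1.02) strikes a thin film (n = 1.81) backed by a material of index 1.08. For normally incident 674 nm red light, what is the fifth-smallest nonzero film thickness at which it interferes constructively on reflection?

838 nm

Top surface (1.02 → 1.81): reflection off a higher-index medium gives a half-wave phase shift.
Ray reflecting at the bottom interface goes from n = 1.81 toward n = 1.08: no phase shift.
Exactly one π shift → a net half-wave offset.
With one net inversion, constructive interference in reflection requires 2 n t = (m + ½) λ.
The fifth-smallest nonzero thickness corresponds to m = 4: t = (m + ½) λ / (2 n) = 4.50 × 674 / (2 × 1.81) = 838 nm.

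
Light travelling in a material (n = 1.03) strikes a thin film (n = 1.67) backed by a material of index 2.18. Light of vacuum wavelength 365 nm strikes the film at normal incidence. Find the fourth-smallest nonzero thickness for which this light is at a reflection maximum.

437 nm

Top surface (1.03 → 1.67): reflection off a higher-index medium gives a half-wave phase shift.
Ray reflecting at the bottom interface goes from n = 1.67 toward n = 2.18: a half-wave phase shift.
Net: no relative phase inversion (both shifts match).
With no net inversion, constructive interference in reflection requires 2 n t = m λ.
The fourth-smallest nonzero thickness corresponds to m = 4: t = m λ / (2 n) = 4.00 × 365 / (2 × 1.67) = 437 nm.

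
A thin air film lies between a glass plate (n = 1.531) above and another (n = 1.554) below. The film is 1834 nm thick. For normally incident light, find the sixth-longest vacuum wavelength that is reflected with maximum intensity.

At the upper boundary (n = 1.531 to n = 1.0) the reflected ray undergoes no phase shift.
At the lower boundary (n = 1.0 to n = 1.554) the reflected ray undergoes a half-wave phase shift.
Exactly one π shift → a net half-wave offset.
With one net inversion, constructive interference in reflection requires 2 n t = (m + ½) λ.
λ = 2 n t / (m + ½). The sixth-longest wavelength is m = 5: λ = 2 × 1.0 × 1834 / 5.50 = 667 nm.

667 nm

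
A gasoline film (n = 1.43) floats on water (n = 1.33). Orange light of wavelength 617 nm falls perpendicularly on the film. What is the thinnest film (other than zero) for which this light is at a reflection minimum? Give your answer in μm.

0.216 μm

Ray reflecting at the top interface goes from n = 1.0 toward n = 1.43: a half-wave phase shift.
Ray reflecting at the bottom interface goes from n = 1.43 toward n = 1.33: no phase shift.
The two reflections differ by half a wavelength.
With one net inversion, destructive interference in reflection requires 2 n t = m λ.
Minimum nonzero at m = 1: t = λ / (2 n) = 617 / (2 × 1.43) = 216 nm.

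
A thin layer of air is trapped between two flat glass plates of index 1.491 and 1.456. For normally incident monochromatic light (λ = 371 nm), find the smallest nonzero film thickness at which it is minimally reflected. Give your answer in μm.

Ray reflecting at the top interface goes from n = 1.491 toward n = 1.0: no phase shift.
At the lower boundary (n = 1.0 to n = 1.456) the reflected ray undergoes a half-wave phase shift.
The two reflections differ by half a wavelength.
With one net inversion, destructive interference in reflection requires 2 n t = m λ.
Minimum nonzero at m = 1: t = λ / (2 n) = 371 / (2 × 1.0) = 186 nm.

0.186 μm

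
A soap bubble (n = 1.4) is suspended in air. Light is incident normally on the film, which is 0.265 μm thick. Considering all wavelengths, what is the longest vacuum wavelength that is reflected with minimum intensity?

742 nm

Top surface (1.0 → 1.4): reflection off a higher-index medium gives a half-wave phase shift.
Ray reflecting at the bottom interface goes from n = 1.4 toward n = 1.0: no phase shift.
The two reflections differ by half a wavelength.
For weak reflection here: 2 n t = m λ.
λ = 2 n t / m. The longest wavelength is m = 1: λ = 2 × 1.4 × 265 / 1.00 = 742 nm.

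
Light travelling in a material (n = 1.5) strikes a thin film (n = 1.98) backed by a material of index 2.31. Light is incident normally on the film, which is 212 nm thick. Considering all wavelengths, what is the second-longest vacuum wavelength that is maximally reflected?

At the upper boundary (n = 1.5 to n = 1.98) the reflected ray undergoes a half-wave phase shift.
Bottom surface (1.98 → 2.31): reflection off a higher-index medium gives a half-wave phase shift.
The two reflections carry the same phase change, so no net offset.
For maximum reflection here: 2 n t = m λ.
λ = 2 n t / m. The second-longest wavelength is m = 2: λ = 2 × 1.98 × 212 / 2.00 = 420 nm.

420 nm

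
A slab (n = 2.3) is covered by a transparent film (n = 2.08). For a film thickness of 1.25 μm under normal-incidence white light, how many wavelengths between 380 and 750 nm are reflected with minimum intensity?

At the upper boundary (n = 1.0 to n = 2.08) the reflected ray undergoes a half-wave phase shift.
At the lower boundary (n = 2.08 to n = 2.3) the reflected ray undergoes a half-wave phase shift.
Zero or two π shifts → no net half-wave offset.
So the condition for destructive reflection is 2 n t = (m + ½) λ.
λ = 2 n t / (m + ½) = 5200 / (m + ½) nm.
m=6: 800 nm (IR); m=7: 693 nm (visible); m=8: 612 nm (visible); m=9: 547 nm (visible); m=10: 495 nm (visible); m=11: 452 nm (visible); m=12: 416 nm (visible); m=13: 385 nm (visible); m=14: 359 nm (UV).

7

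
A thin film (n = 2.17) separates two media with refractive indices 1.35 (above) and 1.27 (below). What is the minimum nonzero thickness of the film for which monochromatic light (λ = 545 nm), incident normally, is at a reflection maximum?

62.8 nm

At the upper boundary (n = 1.35 to n = 2.17) the reflected ray undergoes a half-wave phase shift.
At the lower boundary (n = 2.17 to n = 1.27) the reflected ray undergoes no phase shift.
Exactly one π shift → a net half-wave offset.
With one net inversion, constructive interference in reflection requires 2 n t = (m + ½) λ.
Minimum at m = 0: t = λ / (4 n) = 545 / (4 × 2.17) = 62.8 nm.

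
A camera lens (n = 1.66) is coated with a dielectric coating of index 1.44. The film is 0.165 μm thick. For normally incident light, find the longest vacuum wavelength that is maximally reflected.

At the upper boundary (n = 1.0 to n = 1.44) the reflected ray undergoes a half-wave phase shift.
Bottom surface (1.44 → 1.66): reflection off a higher-index medium gives a half-wave phase shift.
Zero or two π shifts → no net half-wave offset.
For maximum reflection here: 2 n t = m λ.
λ = 2 n t / m. The longest wavelength is m = 1: λ = 2 × 1.44 × 165 / 1.00 = 475 nm.

475 nm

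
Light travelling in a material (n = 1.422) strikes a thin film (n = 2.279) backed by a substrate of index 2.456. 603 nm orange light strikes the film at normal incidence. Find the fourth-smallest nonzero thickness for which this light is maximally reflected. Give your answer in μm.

0.529 μm

Top surface (1.422 → 2.279): reflection off a higher-index medium gives a half-wave phase shift.
Bottom surface (2.279 → 2.456): reflection off a higher-index medium gives a half-wave phase shift.
The two reflections carry the same phase change, so no net offset.
With no net inversion, constructive interference in reflection requires 2 n t = m λ.
The fourth-smallest nonzero thickness corresponds to m = 4: t = m λ / (2 n) = 4.00 × 603 / (2 × 2.279) = 529 nm.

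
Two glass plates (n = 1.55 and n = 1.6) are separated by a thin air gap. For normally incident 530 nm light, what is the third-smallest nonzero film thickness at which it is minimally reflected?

At the upper boundary (n = 1.55 to n = 1.0) the reflected ray undergoes no phase shift.
Bottom surface (1.0 → 1.6): reflection off a higher-index medium gives a half-wave phase shift.
The two reflections differ by half a wavelength.
For weak reflection here: 2 n t = m λ.
The third-smallest nonzero thickness corresponds to m = 3: t = m λ / (2 n) = 3.00 × 530 / (2 × 1.0) = 795 nm.

795 nm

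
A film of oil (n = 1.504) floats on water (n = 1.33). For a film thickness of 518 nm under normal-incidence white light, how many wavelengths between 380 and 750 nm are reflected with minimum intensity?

2

Ray reflecting at the top interface goes from n = 1.0 toward n = 1.504: a half-wave phase shift.
Bottom surface (1.504 → 1.33): reflection off a lower-index medium gives no phase shift.
Exactly one π shift → a net half-wave offset.
For minimum reflection here: 2 n t = m λ.
λ = 2 n t / m = 1558 / m nm.
m=2: 779 nm (IR); m=3: 519 nm (visible); m=4: 390 nm (visible); m=5: 312 nm (UV).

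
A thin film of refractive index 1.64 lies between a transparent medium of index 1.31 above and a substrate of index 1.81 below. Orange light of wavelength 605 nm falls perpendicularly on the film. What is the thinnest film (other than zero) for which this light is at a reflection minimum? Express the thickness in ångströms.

Ray reflecting at the top interface goes from n = 1.31 toward n = 1.64: a half-wave phase shift.
Ray reflecting at the bottom interface goes from n = 1.64 toward n = 1.81: a half-wave phase shift.
Zero or two π shifts → no net half-wave offset.
With no net inversion, destructive interference in reflection requires 2 n t = (m + ½) λ.
Minimum at m = 0: t = λ / (4 n) = 605 / (4 × 1.64) = 92.2 nm.

922 Å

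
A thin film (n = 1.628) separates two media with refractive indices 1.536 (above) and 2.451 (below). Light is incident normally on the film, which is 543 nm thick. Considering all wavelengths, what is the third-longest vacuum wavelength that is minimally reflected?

707 nm

Top surface (1.536 → 1.628): reflection off a higher-index medium gives a half-wave phase shift.
Bottom surface (1.628 → 2.451): reflection off a higher-index medium gives a half-wave phase shift.
Zero or two π shifts → no net half-wave offset.
For dark reflection here: 2 n t = (m + ½) λ.
λ = 2 n t / (m + ½). The third-longest wavelength is m = 2: λ = 2 × 1.628 × 543 / 2.50 = 707 nm.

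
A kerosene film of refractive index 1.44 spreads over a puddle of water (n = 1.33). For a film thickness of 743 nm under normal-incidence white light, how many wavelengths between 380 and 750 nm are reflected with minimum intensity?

3

At the upper boundary (n = 1.0 to n = 1.44) the reflected ray undergoes a half-wave phase shift.
Bottom surface (1.44 → 1.33): reflection off a lower-index medium gives no phase shift.
Net: one phase inversion between the two reflected rays.
So the condition for destructive reflection is 2 n t = m λ.
λ = 2 n t / m = 2140 / m nm.
m=2: 1070 nm (IR); m=3: 713 nm (visible); m=4: 535 nm (visible); m=5: 428 nm (visible); m=6: 357 nm (UV).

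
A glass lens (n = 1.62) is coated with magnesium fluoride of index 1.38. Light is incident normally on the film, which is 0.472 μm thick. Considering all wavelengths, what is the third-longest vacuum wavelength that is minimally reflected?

521 nm

At the upper boundary (n = 1.0 to n = 1.38) the reflected ray undergoes a half-wave phase shift.
Bottom surface (1.38 → 1.62): reflection off a higher-index medium gives a half-wave phase shift.
Zero or two π shifts → no net half-wave offset.
So the condition for destructive reflection is 2 n t = (m + ½) λ.
λ = 2 n t / (m + ½). The third-longest wavelength is m = 2: λ = 2 × 1.38 × 472 / 2.50 = 521 nm.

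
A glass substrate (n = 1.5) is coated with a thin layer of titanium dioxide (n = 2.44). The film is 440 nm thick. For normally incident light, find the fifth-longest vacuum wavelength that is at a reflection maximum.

Top surface (1.0 → 2.44): reflection off a higher-index medium gives a half-wave phase shift.
Ray reflecting at the bottom interface goes from n = 2.44 toward n = 1.5: no phase shift.
The two reflections differ by half a wavelength.
For bright reflection here: 2 n t = (m + ½) λ.
λ = 2 n t / (m + ½). The fifth-longest wavelength is m = 4: λ = 2 × 2.44 × 440 / 4.50 = 477 nm.

477 nm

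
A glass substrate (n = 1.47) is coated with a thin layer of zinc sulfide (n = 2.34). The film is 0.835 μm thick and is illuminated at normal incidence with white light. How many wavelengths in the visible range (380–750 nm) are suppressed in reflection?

Top surface (1.0 → 2.34): reflection off a higher-index medium gives a half-wave phase shift.
At the lower boundary (n = 2.34 to n = 1.47) the reflected ray undergoes no phase shift.
Exactly one π shift → a net half-wave offset.
With one net inversion, destructive interference in reflection requires 2 n t = m λ.
λ = 2 n t / m = 3908 / m nm.
m=5: 782 nm (IR); m=6: 651 nm (visible); m=7: 558 nm (visible); m=8: 488 nm (visible); m=9: 434 nm (visible); m=10: 391 nm (visible); m=11: 355 nm (UV).

5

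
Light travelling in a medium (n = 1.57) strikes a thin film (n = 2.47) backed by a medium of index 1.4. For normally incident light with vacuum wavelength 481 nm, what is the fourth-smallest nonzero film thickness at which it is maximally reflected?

341 nm

Ray reflecting at the top interface goes from n = 1.57 toward n = 2.47: a half-wave phase shift.
Bottom surface (2.47 → 1.4): reflection off a lower-index medium gives no phase shift.
The two reflections differ by half a wavelength.
So the condition for constructive reflection is 2 n t = (m + ½) λ.
The fourth-smallest nonzero thickness corresponds to m = 3: t = (m + ½) λ / (2 n) = 3.50 × 481 / (2 × 2.47) = 341 nm.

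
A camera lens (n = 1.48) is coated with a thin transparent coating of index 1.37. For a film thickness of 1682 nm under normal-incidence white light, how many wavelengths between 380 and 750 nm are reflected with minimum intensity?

Top surface (1.0 → 1.37): reflection off a higher-index medium gives a half-wave phase shift.
At the lower boundary (n = 1.37 to n = 1.48) the reflected ray undergoes a half-wave phase shift.
Net: no relative phase inversion (both shifts match).
So the condition for destructive reflection is 2 n t = (m + ½) λ.
λ = 2 n t / (m + ½) = 4609 / (m + ½) nm.
m=5: 838 nm (IR); m=6: 709 nm (visible); m=7: 614 nm (visible); m=8: 542 nm (visible); m=9: 485 nm (visible); m=10: 439 nm (visible); m=11: 401 nm (visible); m=12: 369 nm (UV).

6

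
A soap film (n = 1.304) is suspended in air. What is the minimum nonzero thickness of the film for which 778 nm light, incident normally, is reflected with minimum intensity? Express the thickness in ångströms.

2983 Å

Ray reflecting at the top interface goes from n = 1.0 toward n = 1.304: a half-wave phase shift.
Bottom surface (1.304 → 1.0): reflection off a lower-index medium gives no phase shift.
Exactly one π shift → a net half-wave offset.
For dark reflection here: 2 n t = m λ.
Minimum nonzero at m = 1: t = λ / (2 n) = 778 / (2 × 1.304) = 298 nm.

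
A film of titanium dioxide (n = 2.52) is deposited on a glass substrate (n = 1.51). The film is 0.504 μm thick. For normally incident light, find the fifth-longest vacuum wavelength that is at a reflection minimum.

Top surface (1.0 → 2.52): reflection off a higher-index medium gives a half-wave phase shift.
Ray reflecting at the bottom interface goes from n = 2.52 toward n = 1.51: no phase shift.
The two reflections differ by half a wavelength.
For weak reflection here: 2 n t = m λ.
λ = 2 n t / m. The fifth-longest wavelength is m = 5: λ = 2 × 2.52 × 504 / 5.00 = 508 nm.

508 nm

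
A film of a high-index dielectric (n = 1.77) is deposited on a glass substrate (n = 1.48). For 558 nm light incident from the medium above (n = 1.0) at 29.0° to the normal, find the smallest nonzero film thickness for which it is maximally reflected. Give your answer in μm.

0.0819 μm

Top surface (1.0 → 1.77): reflection off a higher-index medium gives a half-wave phase shift.
Bottom surface (1.77 → 1.48): reflection off a lower-index medium gives no phase shift.
Net: one phase inversion between the two reflected rays.
With one net inversion, constructive interference in reflection requires 2 n t cos θ_r = (m + ½) λ.
Snell's law: 1.0 sin 29.0° = 1.77 sin θ_r → sin θ_r = 0.274, cos θ_r = 0.962.
Minimum at m = 0: t = λ / (4 n cos θ_r) = 558 / (4 × 1.77 × 0.962) = 81.9 nm.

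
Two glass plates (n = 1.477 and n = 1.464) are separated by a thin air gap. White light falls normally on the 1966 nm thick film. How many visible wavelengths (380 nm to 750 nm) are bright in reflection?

5

Top surface (1.477 → 1.0): reflection off a lower-index medium gives no phase shift.
Ray reflecting at the bottom interface goes from n = 1.0 toward n = 1.464: a half-wave phase shift.
Net: one phase inversion between the two reflected rays.
With one net inversion, constructive interference in reflection requires 2 n t = (m + ½) λ.
λ = 2 n t / (m + ½) = 3932 / (m + ½) nm.
m=4: 874 nm (IR); m=5: 715 nm (visible); m=6: 605 nm (visible); m=7: 524 nm (visible); m=8: 463 nm (visible); m=9: 414 nm (visible); m=10: 374 nm (UV).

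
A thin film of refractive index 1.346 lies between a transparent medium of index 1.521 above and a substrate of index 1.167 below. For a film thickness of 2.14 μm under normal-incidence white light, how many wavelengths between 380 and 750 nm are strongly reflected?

8

Ray reflecting at the top interface goes from n = 1.521 toward n = 1.346: no phase shift.
Ray reflecting at the bottom interface goes from n = 1.346 toward n = 1.167: no phase shift.
Zero or two π shifts → no net half-wave offset.
With no net inversion, constructive interference in reflection requires 2 n t = m λ.
λ = 2 n t / m = 5761 / m nm.
m=7: 823 nm (IR); m=8: 720 nm (visible); m=9: 640 nm (visible); m=10: 576 nm (visible); m=11: 524 nm (visible); m=12: 480 nm (visible); m=13: 443 nm (visible); m=14: 411 nm (visible); m=15: 384 nm (visible); m=16: 360 nm (UV).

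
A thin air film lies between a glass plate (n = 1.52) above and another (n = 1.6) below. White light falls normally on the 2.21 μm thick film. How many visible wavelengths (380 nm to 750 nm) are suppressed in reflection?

6

Ray reflecting at the top interface goes from n = 1.52 toward n = 1.0: no phase shift.
At the lower boundary (n = 1.0 to n = 1.6) the reflected ray undergoes a half-wave phase shift.
Net: one phase inversion between the two reflected rays.
So the condition for destructive reflection is 2 n t = m λ.
λ = 2 n t / m = 4420 / m nm.
m=5: 884 nm (IR); m=6: 737 nm (visible); m=7: 631 nm (visible); m=8: 553 nm (visible); m=9: 491 nm (visible); m=10: 442 nm (visible); m=11: 402 nm (visible); m=12: 368 nm (UV).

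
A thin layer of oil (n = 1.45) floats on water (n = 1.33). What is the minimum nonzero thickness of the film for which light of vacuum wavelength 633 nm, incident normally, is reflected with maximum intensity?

109 nm

Top surface (1.0 → 1.45): reflection off a higher-index medium gives a half-wave phase shift.
At the lower boundary (n = 1.45 to n = 1.33) the reflected ray undergoes no phase shift.
Exactly one π shift → a net half-wave offset.
For strong reflection here: 2 n t = (m + ½) λ.
Minimum at m = 0: t = λ / (4 n) = 633 / (4 × 1.45) = 109 nm.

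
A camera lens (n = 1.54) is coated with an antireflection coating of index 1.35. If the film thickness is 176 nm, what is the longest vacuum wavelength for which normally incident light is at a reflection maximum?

Top surface (1.0 → 1.35): reflection off a higher-index medium gives a half-wave phase shift.
At the lower boundary (n = 1.35 to n = 1.54) the reflected ray undergoes a half-wave phase shift.
The two reflections carry the same phase change, so no net offset.
With no net inversion, constructive interference in reflection requires 2 n t = m λ.
λ = 2 n t / m. The longest wavelength is m = 1: λ = 2 × 1.35 × 176 / 1.00 = 475 nm.

475 nm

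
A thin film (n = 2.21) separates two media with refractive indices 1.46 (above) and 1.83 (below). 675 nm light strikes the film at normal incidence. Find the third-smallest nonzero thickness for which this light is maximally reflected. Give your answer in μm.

Ray reflecting at the top interface goes from n = 1.46 toward n = 2.21: a half-wave phase shift.
At the lower boundary (n = 2.21 to n = 1.83) the reflected ray undergoes no phase shift.
Net: one phase inversion between the two reflected rays.
With one net inversion, constructive interference in reflection requires 2 n t = (m + ½) λ.
The third-smallest nonzero thickness corresponds to m = 2: t = (m + ½) λ / (2 n) = 2.50 × 675 / (2 × 2.21) = 382 nm.

0.382 μm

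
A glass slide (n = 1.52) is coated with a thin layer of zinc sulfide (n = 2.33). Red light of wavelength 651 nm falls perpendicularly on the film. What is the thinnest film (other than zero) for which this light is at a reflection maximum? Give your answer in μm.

Ray reflecting at the top interface goes from n = 1.0 toward n = 2.33: a half-wave phase shift.
Bottom surface (2.33 → 1.52): reflection off a lower-index medium gives no phase shift.
Exactly one π shift → a net half-wave offset.
So the condition for constructive reflection is 2 n t = (m + ½) λ.
Minimum at m = 0: t = λ / (4 n) = 651 / (4 × 2.33) = 69.8 nm.

0.0698 μm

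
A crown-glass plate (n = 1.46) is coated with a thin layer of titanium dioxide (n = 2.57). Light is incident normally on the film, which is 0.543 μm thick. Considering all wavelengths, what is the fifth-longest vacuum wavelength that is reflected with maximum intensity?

Top surface (1.0 → 2.57): reflection off a higher-index medium gives a half-wave phase shift.
Ray reflecting at the bottom interface goes from n = 2.57 toward n = 1.46: no phase shift.
The two reflections differ by half a wavelength.
For bright reflection here: 2 n t = (m + ½) λ.
λ = 2 n t / (m + ½). The fifth-longest wavelength is m = 4: λ = 2 × 2.57 × 543 / 4.50 = 620 nm.

620 nm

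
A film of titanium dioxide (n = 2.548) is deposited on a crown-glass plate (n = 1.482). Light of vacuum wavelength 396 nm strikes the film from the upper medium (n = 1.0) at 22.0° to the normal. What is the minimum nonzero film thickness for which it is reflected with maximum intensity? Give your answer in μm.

At the upper boundary (n = 1.0 to n = 2.548) the reflected ray undergoes a half-wave phase shift.
Bottom surface (2.548 → 1.482): reflection off a lower-index medium gives no phase shift.
The two reflections differ by half a wavelength.
With one net inversion, constructive interference in reflection requires 2 n t cos θ_r = (m + ½) λ.
Snell's law: 1.0 sin 22.0° = 2.548 sin θ_r → sin θ_r = 0.147, cos θ_r = 0.989.
Minimum at m = 0: t = λ / (4 n cos θ_r) = 396 / (4 × 2.548 × 0.989) = 39.3 nm.

0.0393 μm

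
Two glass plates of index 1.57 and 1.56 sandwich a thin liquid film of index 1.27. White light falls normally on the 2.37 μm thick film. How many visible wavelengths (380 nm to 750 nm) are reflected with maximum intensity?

8

Ray reflecting at the top interface goes from n = 1.57 toward n = 1.27: no phase shift.
Bottom surface (1.27 → 1.56): reflection off a higher-index medium gives a half-wave phase shift.
The two reflections differ by half a wavelength.
So the condition for constructive reflection is 2 n t = (m + ½) λ.
λ = 2 n t / (m + ½) = 6020 / (m + ½) nm.
m=7: 803 nm (IR); m=8: 708 nm (visible); m=9: 634 nm (visible); m=10: 573 nm (visible); m=11: 523 nm (visible); m=12: 482 nm (visible); m=13: 446 nm (visible); m=14: 415 nm (visible); m=15: 388 nm (visible); m=16: 365 nm (UV).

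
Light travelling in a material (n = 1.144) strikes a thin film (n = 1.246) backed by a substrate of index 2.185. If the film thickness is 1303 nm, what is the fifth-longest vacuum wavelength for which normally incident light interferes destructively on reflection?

722 nm

Ray reflecting at the top interface goes from n = 1.144 toward n = 1.246: a half-wave phase shift.
Bottom surface (1.246 → 2.185): reflection off a higher-index medium gives a half-wave phase shift.
Zero or two π shifts → no net half-wave offset.
For minimum reflection here: 2 n t = (m + ½) λ.
λ = 2 n t / (m + ½). The fifth-longest wavelength is m = 4: λ = 2 × 1.246 × 1303 / 4.50 = 722 nm.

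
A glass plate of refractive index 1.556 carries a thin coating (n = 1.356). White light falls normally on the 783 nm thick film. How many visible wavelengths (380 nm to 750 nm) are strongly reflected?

Top surface (1.0 → 1.356): reflection off a higher-index medium gives a half-wave phase shift.
At the lower boundary (n = 1.356 to n = 1.556) the reflected ray undergoes a half-wave phase shift.
Zero or two π shifts → no net half-wave offset.
For bright reflection here: 2 n t = m λ.
λ = 2 n t / m = 2123 / m nm.
m=2: 1062 nm (IR); m=3: 708 nm (visible); m=4: 531 nm (visible); m=5: 425 nm (visible); m=6: 354 nm (UV).

3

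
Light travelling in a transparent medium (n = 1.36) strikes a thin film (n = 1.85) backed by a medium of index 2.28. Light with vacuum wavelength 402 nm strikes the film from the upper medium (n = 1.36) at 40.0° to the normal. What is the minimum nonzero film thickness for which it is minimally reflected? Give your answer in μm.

Top surface (1.36 → 1.85): reflection off a higher-index medium gives a half-wave phase shift.
Bottom surface (1.85 → 2.28): reflection off a higher-index medium gives a half-wave phase shift.
Zero or two π shifts → no net half-wave offset.
With no net inversion, destructive interference in reflection requires 2 n t cos θ_r = (m + ½) λ.
Snell's law: 1.36 sin 40.0° = 1.85 sin θ_r → sin θ_r = 0.473, cos θ_r = 0.881.
Minimum at m = 0: t = λ / (4 n cos θ_r) = 402 / (4 × 1.85 × 0.881) = 61.6 nm.

0.0616 μm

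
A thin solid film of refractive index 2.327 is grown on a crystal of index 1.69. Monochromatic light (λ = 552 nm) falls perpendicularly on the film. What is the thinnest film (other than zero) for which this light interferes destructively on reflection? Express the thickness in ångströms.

1186 Å

Top surface (1.0 → 2.327): reflection off a higher-index medium gives a half-wave phase shift.
Bottom surface (2.327 → 1.69): reflection off a lower-index medium gives no phase shift.
The two reflections differ by half a wavelength.
For dark reflection here: 2 n t = m λ.
Minimum nonzero at m = 1: t = λ / (2 n) = 552 / (2 × 2.327) = 119 nm.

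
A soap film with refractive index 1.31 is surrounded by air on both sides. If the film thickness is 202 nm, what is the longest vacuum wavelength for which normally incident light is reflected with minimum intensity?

529 nm

At the upper boundary (n = 1.0 to n = 1.31) the reflected ray undergoes a half-wave phase shift.
At the lower boundary (n = 1.31 to n = 1.0) the reflected ray undergoes no phase shift.
The two reflections differ by half a wavelength.
For dark reflection here: 2 n t = m λ.
λ = 2 n t / m. The longest wavelength is m = 1: λ = 2 × 1.31 × 202 / 1.00 = 529 nm.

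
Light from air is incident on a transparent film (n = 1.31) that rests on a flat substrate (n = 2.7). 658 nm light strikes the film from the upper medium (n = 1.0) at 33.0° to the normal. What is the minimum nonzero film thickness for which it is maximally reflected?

Ray reflecting at the top interface goes from n = 1.0 toward n = 1.31: a half-wave phase shift.
Bottom surface (1.31 → 2.7): reflection off a higher-index medium gives a half-wave phase shift.
Zero or two π shifts → no net half-wave offset.
For bright reflection here: 2 n t cos θ_r = m λ.
Snell's law: 1.0 sin 33.0° = 1.31 sin θ_r → sin θ_r = 0.416, cos θ_r = 0.909.
Minimum nonzero at m = 1: t = λ / (2 n cos θ_r) = 658 / (2 × 1.31 × 0.909) = 276 nm.

276 nm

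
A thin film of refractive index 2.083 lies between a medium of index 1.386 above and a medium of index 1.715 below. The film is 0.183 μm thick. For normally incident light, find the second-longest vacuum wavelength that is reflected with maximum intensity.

Top surface (1.386 → 2.083): reflection off a higher-index medium gives a half-wave phase shift.
Bottom surface (2.083 → 1.715): reflection off a lower-index medium gives no phase shift.
Exactly one π shift → a net half-wave offset.
For strong reflection here: 2 n t = (m + ½) λ.
λ = 2 n t / (m + ½). The second-longest wavelength is m = 1: λ = 2 × 2.083 × 183 / 1.50 = 508 nm.

508 nm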